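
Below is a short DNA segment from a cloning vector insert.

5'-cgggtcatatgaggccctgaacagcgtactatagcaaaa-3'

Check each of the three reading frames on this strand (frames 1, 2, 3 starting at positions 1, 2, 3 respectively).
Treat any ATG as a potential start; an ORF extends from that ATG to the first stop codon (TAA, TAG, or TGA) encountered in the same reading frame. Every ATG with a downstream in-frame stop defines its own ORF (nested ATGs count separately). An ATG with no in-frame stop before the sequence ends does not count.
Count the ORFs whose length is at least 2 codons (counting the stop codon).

Frame 1: CGG GTC ATA TGA GGC CCT GAA CAG CGT ACT ATA GCA AAA — no ATG→stop ORF.
Frame 2: GGG TCA TAT GAG GCC CTG AAC AGC GTA CTA TAG CAA — no ATG→stop ORF.
Frame 3: GGT CAT ATG AGG CCC TGA ACA GCG TAC TAT AGC AAA — ATG at 9, stop TGA at 18 → 12 nt.
ORFs ≥ 2 codons: frame 3 9–20 (4 codons). Count = 1.

1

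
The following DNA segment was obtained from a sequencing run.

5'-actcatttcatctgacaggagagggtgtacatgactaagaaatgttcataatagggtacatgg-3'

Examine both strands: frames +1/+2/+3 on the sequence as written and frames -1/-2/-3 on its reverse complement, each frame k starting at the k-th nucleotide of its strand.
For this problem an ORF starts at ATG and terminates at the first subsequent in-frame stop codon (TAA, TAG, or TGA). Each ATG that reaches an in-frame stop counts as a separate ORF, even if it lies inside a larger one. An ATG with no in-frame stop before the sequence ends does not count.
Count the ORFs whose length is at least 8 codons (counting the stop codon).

Reverse complement (5'→3'): CCATGTACCCTATTATGAACATTTCTTAGTCATGTACACCCTCTCCTGTCAGATGAAATGAGT
Frame +1: ACT CAT TTC ATC TGA CAG GAG AGG GTG TAC ATG ACT AAG AAA TGT TCA TAA TAG GGT ACA TGG — ATG at 31, stop TAA at 49 → 21 nt.
Frame +2: CTC ATT TCA TCT GAC AGG AGA GGG TGT ACA TGA CTA AGA AAT GTT CAT AAT AGG GTA CAT — no ATG→stop ORF.
Frame +3: TCA TTT CAT CTG ACA GGA GAG GGT GTA CAT GAC TAA GAA ATG TTC ATA ATA GGG TAC ATG — no ATG→stop ORF.
Frame -1: CCA TGT ACC CTA TTA TGA ACA TTT CTT AGT CAT GTA CAC CCT CTC CTG TCA GAT GAA ATG AGT — no ATG→stop ORF.
Frame -2: CAT GTA CCC TAT TAT GAA CAT TTC TTA GTC ATG TAC ACC CTC TCC TGT CAG ATG AAA TGA — ATG at 32, stop TGA at 59 → 30 nt; ATG at 53, stop TGA at 59 → 9 nt.
Frame -3: ATG TAC CCT ATT ATG AAC ATT TCT TAG TCA TGT ACA CCC TCT CCT GTC AGA TGA AAT GAG — ATG at 3, stop TAG at 27 → 27 nt; ATG at 15, stop TAG at 27 → 15 nt.
ORFs ≥ 8 codons: frame -2 32–61 (10 codons), frame -3 3–29 (9 codons). Count = 2.

2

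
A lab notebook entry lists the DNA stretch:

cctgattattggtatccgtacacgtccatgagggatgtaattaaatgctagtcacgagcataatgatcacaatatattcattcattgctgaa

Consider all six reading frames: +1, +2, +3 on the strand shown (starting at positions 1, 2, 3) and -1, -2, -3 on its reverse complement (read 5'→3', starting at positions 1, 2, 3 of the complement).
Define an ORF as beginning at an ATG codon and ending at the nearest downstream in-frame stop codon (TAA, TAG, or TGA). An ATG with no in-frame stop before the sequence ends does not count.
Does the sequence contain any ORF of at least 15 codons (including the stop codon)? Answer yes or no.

yes

Reverse complement (5'→3'): TTCAGCAATGAATGAATATATTGTGATCATTATGCTCGTGACTAGCATTTAATTACATCCCTCATGGACGTGTACGGATACCAATAATCAGG
Frame +1: CCT GAT TAT TGG TAT CCG TAC ACG TCC ATG AGG GAT GTA ATT AAA TGC TAG TCA CGA GCA TAA TGA TCA CAA TAT ATT CAT TCA TTG CTG — ATG at 28, stop TAG at 49 → 24 nt.
Frame +2: CTG ATT ATT GGT ATC CGT ACA CGT CCA TGA GGG ATG TAA TTA AAT GCT AGT CAC GAG CAT AAT GAT CAC AAT ATA TTC ATT CAT TGC TGA — ATG at 35, stop TAA at 38 → 6 nt.
Frame +3: TGA TTA TTG GTA TCC GTA CAC GTC CAT GAG GGA TGT AAT TAA ATG CTA GTC ACG AGC ATA ATG ATC ACA ATA TAT TCA TTC ATT GCT GAA — no ATG→stop ORF.
Frame -1: TTC AGC AAT GAA TGA ATA TAT TGT GAT CAT TAT GCT CGT GAC TAG CAT TTA ATT ACA TCC CTC ATG GAC GTG TAC GGA TAC CAA TAA TCA — ATG at 64, stop TAA at 85 → 24 nt.
Frame -2: TCA GCA ATG AAT GAA TAT ATT GTG ATC ATT ATG CTC GTG ACT AGC ATT TAA TTA CAT CCC TCA TGG ACG TGT ACG GAT ACC AAT AAT CAG — ATG at 8, stop TAA at 50 → 45 nt; ATG at 32, stop TAA at 50 → 21 nt.
Frame -3: CAG CAA TGA ATG AAT ATA TTG TGA TCA TTA TGC TCG TGA CTA GCA TTT AAT TAC ATC CCT CAT GGA CGT GTA CGG ATA CCA ATA ATC AGG — ATG at 12, stop TGA at 24 → 15 nt.
Frame -2 has an ORF of 15 codons (positions 8–52) ≥ 15, so yes.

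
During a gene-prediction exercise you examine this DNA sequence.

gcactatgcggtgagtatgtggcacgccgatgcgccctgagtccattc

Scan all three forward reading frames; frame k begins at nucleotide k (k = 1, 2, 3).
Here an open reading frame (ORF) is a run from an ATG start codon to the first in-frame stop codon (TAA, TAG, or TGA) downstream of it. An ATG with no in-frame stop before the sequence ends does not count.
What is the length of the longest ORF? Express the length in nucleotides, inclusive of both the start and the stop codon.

Frame 1: GCA CTA TGC GGT GAG TAT GTG GCA CGC CGA TGC GCC CTG AGT CCA TTC — no ATG→stop ORF.
Frame 2: CAC TAT GCG GTG AGT ATG TGG CAC GCC GAT GCG CCC TGA GTC CAT — ATG at 17, stop TGA at 38 → 24 nt.
Frame 3: ACT ATG CGG TGA GTA TGT GGC ACG CCG ATG CGC CCT GAG TCC ATT — ATG at 6, stop TGA at 12 → 9 nt.
Longest: frame 2, positions 17–40, 24 nt = 8 codons = 7 aa. → 24 nucleotides.

24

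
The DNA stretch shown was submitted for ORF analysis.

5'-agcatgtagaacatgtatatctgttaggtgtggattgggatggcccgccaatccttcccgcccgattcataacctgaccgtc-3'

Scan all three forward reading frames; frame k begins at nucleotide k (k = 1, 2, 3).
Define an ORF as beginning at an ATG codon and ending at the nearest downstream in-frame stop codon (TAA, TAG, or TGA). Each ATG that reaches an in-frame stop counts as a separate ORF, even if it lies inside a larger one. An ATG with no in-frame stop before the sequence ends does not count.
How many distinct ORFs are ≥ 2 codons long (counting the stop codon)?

Frame 1: AGC ATG TAG AAC ATG TAT ATC TGT TAG GTG TGG ATT GGG ATG GCC CGC CAA TCC TTC CCG CCC GAT TCA TAA CCT GAC CGT — ATG at 4, stop TAG at 7 → 6 nt; ATG at 13, stop TAG at 25 → 15 nt; ATG at 40, stop TAA at 70 → 33 nt.
Frame 2: GCA TGT AGA ACA TGT ATA TCT GTT AGG TGT GGA TTG GGA TGG CCC GCC AAT CCT TCC CGC CCG ATT CAT AAC CTG ACC GTC — no ATG→stop ORF.
Frame 3: CAT GTA GAA CAT GTA TAT CTG TTA GGT GTG GAT TGG GAT GGC CCG CCA ATC CTT CCC GCC CGA TTC ATA ACC TGA CCG — no ATG→stop ORF.
ORFs ≥ 2 codons: frame 1 4–9 (2 codons), frame 1 13–27 (5 codons), frame 1 40–72 (11 codons). Count = 3.

3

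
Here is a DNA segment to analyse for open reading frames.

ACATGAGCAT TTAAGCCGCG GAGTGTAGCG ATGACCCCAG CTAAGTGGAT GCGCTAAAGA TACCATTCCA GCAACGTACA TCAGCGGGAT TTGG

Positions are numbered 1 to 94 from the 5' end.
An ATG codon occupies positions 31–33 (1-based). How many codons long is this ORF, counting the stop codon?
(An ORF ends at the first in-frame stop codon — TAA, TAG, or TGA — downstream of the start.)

9

Codons from position 31: ATG (31–33), ACC (34–36), CCA (37–39), GCT (40–42), AAG (43–45), TGG (46–48), ATG (49–51), CGC (52–54), TAA (55–57).
TAA is the first in-frame stop; that's 9 codons including the stop.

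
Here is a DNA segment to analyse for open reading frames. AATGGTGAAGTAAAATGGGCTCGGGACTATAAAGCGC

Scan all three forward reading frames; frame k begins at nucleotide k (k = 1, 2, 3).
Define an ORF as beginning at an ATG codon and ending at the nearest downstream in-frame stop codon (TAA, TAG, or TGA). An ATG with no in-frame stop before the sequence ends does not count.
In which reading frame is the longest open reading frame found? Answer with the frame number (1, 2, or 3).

3

Frame 1: AAT GGT GAA GTA AAA TGG GCT CGG GAC TAT AAA GCG — no ATG→stop ORF.
Frame 2: ATG GTG AAG TAA AAT GGG CTC GGG ACT ATA AAG CGC — ATG at 2, stop TAA at 11 → 12 nt.
Frame 3: TGG TGA AGT AAA ATG GGC TCG GGA CTA TAA AGC — ATG at 15, stop TAA at 30 → 18 nt.
Longest ORF is 18 nt in frame 3 (positions 15–32).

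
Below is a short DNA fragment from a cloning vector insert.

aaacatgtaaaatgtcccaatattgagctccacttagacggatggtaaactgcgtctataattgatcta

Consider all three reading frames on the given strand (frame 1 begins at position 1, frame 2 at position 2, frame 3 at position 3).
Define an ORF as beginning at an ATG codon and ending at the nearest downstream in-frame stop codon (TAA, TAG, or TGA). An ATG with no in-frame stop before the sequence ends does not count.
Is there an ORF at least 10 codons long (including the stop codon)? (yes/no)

Frame 1: AAA CAT GTA AAA TGT CCC AAT ATT GAG CTC CAC TTA GAC GGA TGG TAA ACT GCG TCT ATA ATT GAT CTA — no ATG→stop ORF.
Frame 2: AAC ATG TAA AAT GTC CCA ATA TTG AGC TCC ACT TAG ACG GAT GGT AAA CTG CGT CTA TAA TTG ATC — ATG at 5, stop TAA at 8 → 6 nt.
Frame 3: ACA TGT AAA ATG TCC CAA TAT TGA GCT CCA CTT AGA CGG ATG GTA AAC TGC GTC TAT AAT TGA TCT — ATG at 12, stop TGA at 24 → 15 nt; ATG at 42, stop TGA at 63 → 24 nt.
Largest ORF found is 8 codons < 10, so no.

no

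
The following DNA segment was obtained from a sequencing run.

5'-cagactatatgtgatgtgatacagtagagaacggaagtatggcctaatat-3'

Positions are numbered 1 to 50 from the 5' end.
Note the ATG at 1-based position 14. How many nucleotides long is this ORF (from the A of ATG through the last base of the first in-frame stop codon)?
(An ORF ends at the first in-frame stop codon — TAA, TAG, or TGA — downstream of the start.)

Codons from position 14: ATG (14–16), TGA (17–19).
TGA is the first in-frame stop; ORF spans 14–19, 6 nucleotides.

6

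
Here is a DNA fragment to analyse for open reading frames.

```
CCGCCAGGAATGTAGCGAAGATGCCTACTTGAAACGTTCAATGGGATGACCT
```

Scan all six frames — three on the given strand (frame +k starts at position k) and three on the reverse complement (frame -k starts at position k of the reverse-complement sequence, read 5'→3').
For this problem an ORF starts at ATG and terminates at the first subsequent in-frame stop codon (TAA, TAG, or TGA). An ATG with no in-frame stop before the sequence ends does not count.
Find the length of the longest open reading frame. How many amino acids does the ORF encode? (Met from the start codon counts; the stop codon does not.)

3

Reverse complement (5'→3'): AGGTCATCCCATTGAACGTTTCAAGTAGGCATCTTCGCTACATTCCTGGCGG
Frame +1: CCG CCA GGA ATG TAG CGA AGA TGC CTA CTT GAA ACG TTC AAT GGG ATG ACC — ATG at 10, stop TAG at 13 → 6 nt.
Frame +2: CGC CAG GAA TGT AGC GAA GAT GCC TAC TTG AAA CGT TCA ATG GGA TGA CCT — ATG at 41, stop TGA at 47 → 9 nt.
Frame +3: GCC AGG AAT GTA GCG AAG ATG CCT ACT TGA AAC GTT CAA TGG GAT GAC — ATG at 21, stop TGA at 30 → 12 nt.
Frame -1: AGG TCA TCC CAT TGA ACG TTT CAA GTA GGC ATC TTC GCT ACA TTC CTG GCG — no ATG→stop ORF.
Frame -2: GGT CAT CCC ATT GAA CGT TTC AAG TAG GCA TCT TCG CTA CAT TCC TGG CGG — no ATG→stop ORF.
Frame -3: GTC ATC CCA TTG AAC GTT TCA AGT AGG CAT CTT CGC TAC ATT CCT GGC — no ATG→stop ORF.
Longest: frame +3, positions 21–32, 12 nt = 4 codons = 3 aa. → 3 amino acids.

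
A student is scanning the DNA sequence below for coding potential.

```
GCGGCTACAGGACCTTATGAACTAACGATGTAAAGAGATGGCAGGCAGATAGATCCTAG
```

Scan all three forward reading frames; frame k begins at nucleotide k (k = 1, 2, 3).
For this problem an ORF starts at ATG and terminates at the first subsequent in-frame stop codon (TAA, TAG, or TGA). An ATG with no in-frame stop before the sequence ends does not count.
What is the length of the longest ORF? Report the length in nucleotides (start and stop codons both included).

Frame 1: GCG GCT ACA GGA CCT TAT GAA CTA ACG ATG TAA AGA GAT GGC AGG CAG ATA GAT CCT — ATG at 28, stop TAA at 31 → 6 nt.
Frame 2: CGG CTA CAG GAC CTT ATG AAC TAA CGA TGT AAA GAG ATG GCA GGC AGA TAG ATC CTA — ATG at 17, stop TAA at 23 → 9 nt; ATG at 38, stop TAG at 50 → 15 nt.
Frame 3: GGC TAC AGG ACC TTA TGA ACT AAC GAT GTA AAG AGA TGG CAG GCA GAT AGA TCC TAG — no ATG→stop ORF.
Longest: frame 2, positions 38–52, 15 nt = 5 codons = 4 aa. → 15 nucleotides.

15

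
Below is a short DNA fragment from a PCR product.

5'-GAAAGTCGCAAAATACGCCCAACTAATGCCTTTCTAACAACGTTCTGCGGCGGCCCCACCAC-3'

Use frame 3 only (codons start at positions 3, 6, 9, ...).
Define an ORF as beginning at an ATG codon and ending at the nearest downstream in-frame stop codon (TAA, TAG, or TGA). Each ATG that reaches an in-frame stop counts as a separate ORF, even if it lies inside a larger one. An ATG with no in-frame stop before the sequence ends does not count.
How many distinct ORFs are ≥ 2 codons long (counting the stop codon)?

0

Frame 3: AAG TCG CAA AAT ACG CCC AAC TAA TGC CTT TCT AAC AAC GTT CTG CGG CGG CCC CAC CAC — no ATG→stop ORF.
No ORF reaches 2 codons. Count = 0.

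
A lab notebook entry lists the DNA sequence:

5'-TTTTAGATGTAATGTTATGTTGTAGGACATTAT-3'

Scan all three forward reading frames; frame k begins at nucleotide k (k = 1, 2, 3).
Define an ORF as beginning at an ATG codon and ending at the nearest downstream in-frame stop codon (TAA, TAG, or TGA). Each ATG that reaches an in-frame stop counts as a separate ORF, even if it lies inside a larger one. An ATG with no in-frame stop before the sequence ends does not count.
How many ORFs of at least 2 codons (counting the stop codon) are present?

Frame 1: TTT TAG ATG TAA TGT TAT GTT GTA GGA CAT TAT — ATG at 7, stop TAA at 10 → 6 nt.
Frame 2: TTT AGA TGT AAT GTT ATG TTG TAG GAC ATT — ATG at 17, stop TAG at 23 → 9 nt.
Frame 3: TTA GAT GTA ATG TTA TGT TGT AGG ACA TTA — no ATG→stop ORF.
ORFs ≥ 2 codons: frame 1 7–12 (2 codons), frame 2 17–25 (3 codons). Count = 2.

2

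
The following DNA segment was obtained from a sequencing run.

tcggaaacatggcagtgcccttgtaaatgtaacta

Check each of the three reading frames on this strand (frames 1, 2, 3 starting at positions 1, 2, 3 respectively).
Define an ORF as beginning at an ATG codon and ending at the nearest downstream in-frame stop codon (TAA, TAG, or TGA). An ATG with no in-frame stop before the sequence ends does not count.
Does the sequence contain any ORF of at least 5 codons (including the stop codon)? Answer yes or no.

yes

Frame 1: TCG GAA ACA TGG CAG TGC CCT TGT AAA TGT AAC — no ATG→stop ORF.
Frame 2: CGG AAA CAT GGC AGT GCC CTT GTA AAT GTA ACT — no ATG→stop ORF.
Frame 3: GGA AAC ATG GCA GTG CCC TTG TAA ATG TAA CTA — ATG at 9, stop TAA at 24 → 18 nt; ATG at 27, stop TAA at 30 → 6 nt.
Frame 3 has an ORF of 6 codons (positions 9–26) ≥ 5, so yes.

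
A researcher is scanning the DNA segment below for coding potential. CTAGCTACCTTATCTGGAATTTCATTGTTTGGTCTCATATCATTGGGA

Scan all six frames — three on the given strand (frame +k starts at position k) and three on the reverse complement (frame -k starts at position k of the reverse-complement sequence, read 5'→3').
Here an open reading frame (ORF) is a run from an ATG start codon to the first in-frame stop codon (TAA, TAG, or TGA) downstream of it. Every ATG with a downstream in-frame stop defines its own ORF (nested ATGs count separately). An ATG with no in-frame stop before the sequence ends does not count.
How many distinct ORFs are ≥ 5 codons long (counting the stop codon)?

Reverse complement (5'→3'): TCCCAATGATATGAGACCAAACAATGAAATTCCAGATAAGGTAGCTAG
Frame +1: CTA GCT ACC TTA TCT GGA ATT TCA TTG TTT GGT CTC ATA TCA TTG GGA — no ATG→stop ORF.
Frame +2: TAG CTA CCT TAT CTG GAA TTT CAT TGT TTG GTC TCA TAT CAT TGG — no ATG→stop ORF.
Frame +3: AGC TAC CTT ATC TGG AAT TTC ATT GTT TGG TCT CAT ATC ATT GGG — no ATG→stop ORF.
Frame -1: TCC CAA TGA TAT GAG ACC AAA CAA TGA AAT TCC AGA TAA GGT AGC TAG — no ATG→stop ORF.
Frame -2: CCC AAT GAT ATG AGA CCA AAC AAT GAA ATT CCA GAT AAG GTA GCT — no ATG→stop ORF.
Frame -3: CCA ATG ATA TGA GAC CAA ACA ATG AAA TTC CAG ATA AGG TAG CTA — ATG at 6, stop TGA at 12 → 9 nt; ATG at 24, stop TAG at 42 → 21 nt.
ORFs ≥ 5 codons: frame -3 24–44 (7 codons). Count = 1.

1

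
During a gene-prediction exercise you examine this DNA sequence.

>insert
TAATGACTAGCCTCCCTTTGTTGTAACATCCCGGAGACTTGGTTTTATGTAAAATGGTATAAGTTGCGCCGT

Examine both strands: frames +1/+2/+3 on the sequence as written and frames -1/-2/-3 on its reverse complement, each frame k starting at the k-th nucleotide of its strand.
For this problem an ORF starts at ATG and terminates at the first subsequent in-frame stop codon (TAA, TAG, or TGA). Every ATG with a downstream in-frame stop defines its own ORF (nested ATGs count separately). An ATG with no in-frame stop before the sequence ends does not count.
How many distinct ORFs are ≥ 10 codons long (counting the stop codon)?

Reverse complement (5'→3'): ACGGCGCAACTTATACCATTTTACATAAAACCAAGTCTCCGGGATGTTACAACAAAGGGAGGCTAGTCATTA
Frame +1: TAA TGA CTA GCC TCC CTT TGT TGT AAC ATC CCG GAG ACT TGG TTT TAT GTA AAA TGG TAT AAG TTG CGC CGT — no ATG→stop ORF.
Frame +2: AAT GAC TAG CCT CCC TTT GTT GTA ACA TCC CGG AGA CTT GGT TTT ATG TAA AAT GGT ATA AGT TGC GCC — ATG at 47, stop TAA at 50 → 6 nt.
Frame +3: ATG ACT AGC CTC CCT TTG TTG TAA CAT CCC GGA GAC TTG GTT TTA TGT AAA ATG GTA TAA GTT GCG CCG — ATG at 3, stop TAA at 24 → 24 nt; ATG at 54, stop TAA at 60 → 9 nt.
Frame -1: ACG GCG CAA CTT ATA CCA TTT TAC ATA AAA CCA AGT CTC CGG GAT GTT ACA ACA AAG GGA GGC TAG TCA TTA — no ATG→stop ORF.
Frame -2: CGG CGC AAC TTA TAC CAT TTT ACA TAA AAC CAA GTC TCC GGG ATG TTA CAA CAA AGG GAG GCT AGT CAT — no ATG→stop ORF.
Frame -3: GGC GCA ACT TAT ACC ATT TTA CAT AAA ACC AAG TCT CCG GGA TGT TAC AAC AAA GGG AGG CTA GTC ATT — no ATG→stop ORF.
No ORF reaches 10 codons. Count = 0.

0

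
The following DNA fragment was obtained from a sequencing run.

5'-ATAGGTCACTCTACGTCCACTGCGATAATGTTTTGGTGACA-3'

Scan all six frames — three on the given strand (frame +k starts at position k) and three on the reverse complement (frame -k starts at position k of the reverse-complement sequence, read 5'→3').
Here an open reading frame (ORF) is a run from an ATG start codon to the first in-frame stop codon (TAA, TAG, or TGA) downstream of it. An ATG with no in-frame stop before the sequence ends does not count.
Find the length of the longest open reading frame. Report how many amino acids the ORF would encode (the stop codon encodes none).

Reverse complement (5'→3'): TGTCACCAAAACATTATCGCAGTGGACGTAGAGTGACCTAT
Frame +1: ATA GGT CAC TCT ACG TCC ACT GCG ATA ATG TTT TGG TGA — ATG at 28, stop TGA at 37 → 12 nt.
Frame +2: TAG GTC ACT CTA CGT CCA CTG CGA TAA TGT TTT GGT GAC — no ATG→stop ORF.
Frame +3: AGG TCA CTC TAC GTC CAC TGC GAT AAT GTT TTG GTG ACA — no ATG→stop ORF.
Frame -1: TGT CAC CAA AAC ATT ATC GCA GTG GAC GTA GAG TGA CCT — no ATG→stop ORF.
Frame -2: GTC ACC AAA ACA TTA TCG CAG TGG ACG TAG AGT GAC CTA — no ATG→stop ORF.
Frame -3: TCA CCA AAA CAT TAT CGC AGT GGA CGT AGA GTG ACC TAT — no ATG→stop ORF.
Longest: frame +1, positions 28–39, 12 nt = 4 codons = 3 aa. → 3 amino acids.

3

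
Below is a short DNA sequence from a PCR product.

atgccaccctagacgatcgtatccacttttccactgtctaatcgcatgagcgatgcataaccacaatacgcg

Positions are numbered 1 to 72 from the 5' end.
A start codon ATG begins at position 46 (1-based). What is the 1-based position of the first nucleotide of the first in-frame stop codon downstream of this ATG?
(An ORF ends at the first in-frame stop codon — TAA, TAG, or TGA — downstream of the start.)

58

Codons from position 46: ATG (46–48), AGC (49–51), GAT (52–54), GCA (55–57), TAA (58–60).
TAA is a stop codon; it begins at position 58.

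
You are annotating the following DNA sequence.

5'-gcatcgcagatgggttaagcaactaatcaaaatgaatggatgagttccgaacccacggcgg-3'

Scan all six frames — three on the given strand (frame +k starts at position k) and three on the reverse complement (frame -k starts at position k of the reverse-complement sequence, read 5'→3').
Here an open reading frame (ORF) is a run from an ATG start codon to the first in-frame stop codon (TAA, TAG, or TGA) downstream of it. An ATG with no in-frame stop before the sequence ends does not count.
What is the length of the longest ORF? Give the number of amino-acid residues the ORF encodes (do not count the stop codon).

Reverse complement (5'→3'): CCGCCGTGGGTTCGGAACTCATCCATTCATTTTGATTAGTTGCTTAACCCATCTGCGATGC
Frame +1: GCA TCG CAG ATG GGT TAA GCA ACT AAT CAA AAT GAA TGG ATG AGT TCC GAA CCC ACG GCG — ATG at 10, stop TAA at 16 → 9 nt.
Frame +2: CAT CGC AGA TGG GTT AAG CAA CTA ATC AAA ATG AAT GGA TGA GTT CCG AAC CCA CGG CGG — ATG at 32, stop TGA at 41 → 12 nt.
Frame +3: ATC GCA GAT GGG TTA AGC AAC TAA TCA AAA TGA ATG GAT GAG TTC CGA ACC CAC GGC — no ATG→stop ORF.
Frame -1: CCG CCG TGG GTT CGG AAC TCA TCC ATT CAT TTT GAT TAG TTG CTT AAC CCA TCT GCG ATG — no ATG→stop ORF.
Frame -2: CGC CGT GGG TTC GGA ACT CAT CCA TTC ATT TTG ATT AGT TGC TTA ACC CAT CTG CGA TGC — no ATG→stop ORF.
Frame -3: GCC GTG GGT TCG GAA CTC ATC CAT TCA TTT TGA TTA GTT GCT TAA CCC ATC TGC GAT — no ATG→stop ORF.
Longest: frame +2, positions 32–43, 12 nt = 4 codons = 3 aa. → 3 amino acids.

3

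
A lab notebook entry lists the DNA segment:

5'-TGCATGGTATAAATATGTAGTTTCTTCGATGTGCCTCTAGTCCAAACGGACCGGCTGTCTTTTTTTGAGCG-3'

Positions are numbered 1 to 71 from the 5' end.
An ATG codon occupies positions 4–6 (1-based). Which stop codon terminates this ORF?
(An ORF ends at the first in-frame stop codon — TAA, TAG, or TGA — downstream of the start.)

TAA

Codons from position 4: ATG (4–6), GTA (7–9), TAA (10–12).
The first in-frame stop codon is TAA.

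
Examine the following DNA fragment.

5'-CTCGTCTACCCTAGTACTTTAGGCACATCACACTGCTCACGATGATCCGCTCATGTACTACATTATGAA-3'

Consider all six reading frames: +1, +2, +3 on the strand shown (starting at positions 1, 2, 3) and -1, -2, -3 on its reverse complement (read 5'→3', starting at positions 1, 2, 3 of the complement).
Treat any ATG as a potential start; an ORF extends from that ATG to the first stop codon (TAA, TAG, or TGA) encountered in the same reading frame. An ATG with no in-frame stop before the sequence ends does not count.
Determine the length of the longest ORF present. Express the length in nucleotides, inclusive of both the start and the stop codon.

Reverse complement (5'→3'): TTCATAATGTAGTACATGAGCGGATCATCGTGAGCAGTGTGATGTGCCTAAAGTACTAGGGTAGACGAG
Frame +1: CTC GTC TAC CCT AGT ACT TTA GGC ACA TCA CAC TGC TCA CGA TGA TCC GCT CAT GTA CTA CAT TAT GAA — no ATG→stop ORF.
Frame +2: TCG TCT ACC CTA GTA CTT TAG GCA CAT CAC ACT GCT CAC GAT GAT CCG CTC ATG TAC TAC ATT ATG — no ATG→stop ORF.
Frame +3: CGT CTA CCC TAG TAC TTT AGG CAC ATC ACA CTG CTC ACG ATG ATC CGC TCA TGT ACT ACA TTA TGA — ATG at 42, stop TGA at 66 → 27 nt.
Frame -1: TTC ATA ATG TAG TAC ATG AGC GGA TCA TCG TGA GCA GTG TGA TGT GCC TAA AGT ACT AGG GTA GAC GAG — ATG at 7, stop TAG at 10 → 6 nt; ATG at 16, stop TGA at 31 → 18 nt.
Frame -2: TCA TAA TGT AGT ACA TGA GCG GAT CAT CGT GAG CAG TGT GAT GTG CCT AAA GTA CTA GGG TAG ACG — no ATG→stop ORF.
Frame -3: CAT AAT GTA GTA CAT GAG CGG ATC ATC GTG AGC AGT GTG ATG TGC CTA AAG TAC TAG GGT AGA CGA — ATG at 42, stop TAG at 57 → 18 nt.
Longest: frame +3, positions 42–68, 27 nt = 9 codons = 8 aa. → 27 nucleotides.

27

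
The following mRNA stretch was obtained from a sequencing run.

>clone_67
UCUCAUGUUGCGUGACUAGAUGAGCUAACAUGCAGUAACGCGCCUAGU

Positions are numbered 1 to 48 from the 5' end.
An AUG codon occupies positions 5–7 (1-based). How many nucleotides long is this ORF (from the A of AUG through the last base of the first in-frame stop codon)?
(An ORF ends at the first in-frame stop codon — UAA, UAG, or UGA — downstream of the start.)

Codons from position 5: AUG (5–7), UUG (8–10), CGU (11–13), GAC (14–16), UAG (17–19).
UAG is the first in-frame stop; ORF spans 5–19, 15 nucleotides.

15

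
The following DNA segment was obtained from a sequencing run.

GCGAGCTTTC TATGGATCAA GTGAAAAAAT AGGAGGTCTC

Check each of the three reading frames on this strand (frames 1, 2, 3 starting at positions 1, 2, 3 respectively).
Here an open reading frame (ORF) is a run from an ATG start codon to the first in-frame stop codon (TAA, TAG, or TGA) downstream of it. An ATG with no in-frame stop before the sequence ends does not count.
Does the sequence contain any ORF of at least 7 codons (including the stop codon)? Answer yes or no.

yes

Frame 1: GCG AGC TTT CTA TGG ATC AAG TGA AAA AAT AGG AGG TCT — no ATG→stop ORF.
Frame 2: CGA GCT TTC TAT GGA TCA AGT GAA AAA ATA GGA GGT CTC — no ATG→stop ORF.
Frame 3: GAG CTT TCT ATG GAT CAA GTG AAA AAA TAG GAG GTC — ATG at 12, stop TAG at 30 → 21 nt.
Frame 3 has an ORF of 7 codons (positions 12–32) ≥ 7, so yes.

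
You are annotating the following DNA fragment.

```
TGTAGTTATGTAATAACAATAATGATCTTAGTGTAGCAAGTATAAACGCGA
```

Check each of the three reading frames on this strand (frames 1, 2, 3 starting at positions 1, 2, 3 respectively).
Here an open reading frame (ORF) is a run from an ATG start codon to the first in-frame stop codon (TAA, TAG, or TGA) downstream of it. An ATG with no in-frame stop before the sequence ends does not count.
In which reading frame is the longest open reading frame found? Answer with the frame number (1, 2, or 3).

1

Frame 1: TGT AGT TAT GTA ATA ACA ATA ATG ATC TTA GTG TAG CAA GTA TAA ACG CGA — ATG at 22, stop TAG at 34 → 15 nt.
Frame 2: GTA GTT ATG TAA TAA CAA TAA TGA TCT TAG TGT AGC AAG TAT AAA CGC — ATG at 8, stop TAA at 11 → 6 nt.
Frame 3: TAG TTA TGT AAT AAC AAT AAT GAT CTT AGT GTA GCA AGT ATA AAC GCG — no ATG→stop ORF.
Longest ORF is 15 nt in frame 1 (positions 22–36).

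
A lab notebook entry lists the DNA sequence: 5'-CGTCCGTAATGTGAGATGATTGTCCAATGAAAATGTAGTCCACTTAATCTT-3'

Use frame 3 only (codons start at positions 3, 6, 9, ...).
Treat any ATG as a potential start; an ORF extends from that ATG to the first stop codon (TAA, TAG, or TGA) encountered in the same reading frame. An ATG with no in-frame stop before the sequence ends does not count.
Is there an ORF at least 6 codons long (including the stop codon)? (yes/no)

Frame 3: TCC GTA ATG TGA GAT GAT TGT CCA ATG AAA ATG TAG TCC ACT TAA TCT — ATG at 9, stop TGA at 12 → 6 nt; ATG at 27, stop TAG at 36 → 12 nt; ATG at 33, stop TAG at 36 → 6 nt.
Largest ORF found is 4 codons < 6, so no.

no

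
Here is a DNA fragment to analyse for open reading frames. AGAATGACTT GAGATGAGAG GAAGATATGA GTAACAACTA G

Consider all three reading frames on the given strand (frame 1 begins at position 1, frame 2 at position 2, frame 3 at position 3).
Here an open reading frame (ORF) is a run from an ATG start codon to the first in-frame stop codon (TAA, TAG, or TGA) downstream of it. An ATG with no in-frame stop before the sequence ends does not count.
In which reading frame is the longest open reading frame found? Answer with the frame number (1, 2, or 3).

2

Frame 1: AGA ATG ACT TGA GAT GAG AGG AAG ATA TGA GTA ACA ACT — ATG at 4, stop TGA at 10 → 9 nt.
Frame 2: GAA TGA CTT GAG ATG AGA GGA AGA TAT GAG TAA CAA CTA — ATG at 14, stop TAA at 32 → 21 nt.
Frame 3: AAT GAC TTG AGA TGA GAG GAA GAT ATG AGT AAC AAC TAG — ATG at 27, stop TAG at 39 → 15 nt.
Longest ORF is 21 nt in frame 2 (positions 14–34).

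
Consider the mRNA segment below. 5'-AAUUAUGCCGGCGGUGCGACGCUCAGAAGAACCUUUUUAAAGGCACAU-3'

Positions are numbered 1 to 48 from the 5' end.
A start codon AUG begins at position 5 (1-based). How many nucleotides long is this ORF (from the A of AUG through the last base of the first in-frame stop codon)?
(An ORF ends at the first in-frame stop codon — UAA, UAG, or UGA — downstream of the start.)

36

Codons from position 5: AUG (5–7), CCG (8–10), GCG (11–13), GUG (14–16), CGA (17–19), CGC (20–22), UCA (23–25), GAA (26–28), GAA (29–31), CCU (32–34), UUU (35–37), UAA (38–40).
UAA is the first in-frame stop; ORF spans 5–40, 36 nucleotides.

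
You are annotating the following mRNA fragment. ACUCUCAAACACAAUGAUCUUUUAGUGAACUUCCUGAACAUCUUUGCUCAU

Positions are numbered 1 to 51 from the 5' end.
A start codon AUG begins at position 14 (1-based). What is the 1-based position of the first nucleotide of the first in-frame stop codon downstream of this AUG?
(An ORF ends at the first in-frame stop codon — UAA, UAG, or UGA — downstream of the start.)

Codons from position 14: AUG (14–16), AUC (17–19), UUU (20–22), UAG (23–25).
UAG is a stop codon; it begins at position 23.

23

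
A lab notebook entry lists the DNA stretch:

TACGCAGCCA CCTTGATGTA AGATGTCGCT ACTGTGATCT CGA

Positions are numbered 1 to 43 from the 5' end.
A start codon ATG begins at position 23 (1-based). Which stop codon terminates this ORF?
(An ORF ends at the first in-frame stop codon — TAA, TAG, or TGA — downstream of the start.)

TGA

Codons from position 23: ATG (23–25), TCG (26–28), CTA (29–31), CTG (32–34), TGA (35–37).
The first in-frame stop codon is TGA.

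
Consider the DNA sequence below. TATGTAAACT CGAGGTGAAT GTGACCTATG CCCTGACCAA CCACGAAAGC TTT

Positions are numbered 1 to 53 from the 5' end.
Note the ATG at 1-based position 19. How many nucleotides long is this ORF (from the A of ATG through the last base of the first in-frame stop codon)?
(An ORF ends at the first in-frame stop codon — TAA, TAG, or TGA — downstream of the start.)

Codons from position 19: ATG (19–21), TGA (22–24).
TGA is the first in-frame stop; ORF spans 19–24, 6 nucleotides.

6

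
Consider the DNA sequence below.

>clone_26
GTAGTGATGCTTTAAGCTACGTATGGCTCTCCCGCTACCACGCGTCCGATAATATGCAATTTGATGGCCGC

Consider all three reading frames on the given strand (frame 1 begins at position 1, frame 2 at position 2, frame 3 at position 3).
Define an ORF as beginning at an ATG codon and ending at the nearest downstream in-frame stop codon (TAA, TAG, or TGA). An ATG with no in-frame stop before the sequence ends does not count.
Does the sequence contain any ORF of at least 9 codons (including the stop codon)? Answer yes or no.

Frame 1: GTA GTG ATG CTT TAA GCT ACG TAT GGC TCT CCC GCT ACC ACG CGT CCG ATA ATA TGC AAT TTG ATG GCC — ATG at 7, stop TAA at 13 → 9 nt.
Frame 2: TAG TGA TGC TTT AAG CTA CGT ATG GCT CTC CCG CTA CCA CGC GTC CGA TAA TAT GCA ATT TGA TGG CCG — ATG at 23, stop TAA at 50 → 30 nt.
Frame 3: AGT GAT GCT TTA AGC TAC GTA TGG CTC TCC CGC TAC CAC GCG TCC GAT AAT ATG CAA TTT GAT GGC CGC — no ATG→stop ORF.
Frame 2 has an ORF of 10 codons (positions 23–52) ≥ 9, so yes.

yes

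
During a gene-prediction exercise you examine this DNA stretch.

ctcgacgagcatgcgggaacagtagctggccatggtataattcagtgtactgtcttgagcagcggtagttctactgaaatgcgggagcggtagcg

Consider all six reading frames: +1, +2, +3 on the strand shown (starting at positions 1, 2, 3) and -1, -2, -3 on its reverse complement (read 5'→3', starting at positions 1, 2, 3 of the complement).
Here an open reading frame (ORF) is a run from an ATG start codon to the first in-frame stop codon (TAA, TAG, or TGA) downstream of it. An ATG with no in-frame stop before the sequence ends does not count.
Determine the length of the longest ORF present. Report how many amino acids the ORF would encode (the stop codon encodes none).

Reverse complement (5'→3'): CGCTACCGCTCCCGCATTTCAGTAGAACTACCGCTGCTCAAGACAGTACACTGAATTATACCATGGCCAGCTACTGTTCCCGCATGCTCGTCGAG
Frame +1: CTC GAC GAG CAT GCG GGA ACA GTA GCT GGC CAT GGT ATA ATT CAG TGT ACT GTC TTG AGC AGC GGT AGT TCT ACT GAA ATG CGG GAG CGG TAG — ATG at 79, stop TAG at 91 → 15 nt.
Frame +2: TCG ACG AGC ATG CGG GAA CAG TAG CTG GCC ATG GTA TAA TTC AGT GTA CTG TCT TGA GCA GCG GTA GTT CTA CTG AAA TGC GGG AGC GGT AGC — ATG at 11, stop TAG at 23 → 15 nt; ATG at 32, stop TAA at 38 → 9 nt.
Frame +3: CGA CGA GCA TGC GGG AAC AGT AGC TGG CCA TGG TAT AAT TCA GTG TAC TGT CTT GAG CAG CGG TAG TTC TAC TGA AAT GCG GGA GCG GTA GCG — no ATG→stop ORF.
Frame -1: CGC TAC CGC TCC CGC ATT TCA GTA GAA CTA CCG CTG CTC AAG ACA GTA CAC TGA ATT ATA CCA TGG CCA GCT ACT GTT CCC GCA TGC TCG TCG — no ATG→stop ORF.
Frame -2: GCT ACC GCT CCC GCA TTT CAG TAG AAC TAC CGC TGC TCA AGA CAG TAC ACT GAA TTA TAC CAT GGC CAG CTA CTG TTC CCG CAT GCT CGT CGA — no ATG→stop ORF.
Frame -3: CTA CCG CTC CCG CAT TTC AGT AGA ACT ACC GCT GCT CAA GAC AGT ACA CTG AAT TAT ACC ATG GCC AGC TAC TGT TCC CGC ATG CTC GTC GAG — no ATG→stop ORF.
Longest: frame +1, positions 79–93, 15 nt = 5 codons = 4 aa. → 4 amino acids.

4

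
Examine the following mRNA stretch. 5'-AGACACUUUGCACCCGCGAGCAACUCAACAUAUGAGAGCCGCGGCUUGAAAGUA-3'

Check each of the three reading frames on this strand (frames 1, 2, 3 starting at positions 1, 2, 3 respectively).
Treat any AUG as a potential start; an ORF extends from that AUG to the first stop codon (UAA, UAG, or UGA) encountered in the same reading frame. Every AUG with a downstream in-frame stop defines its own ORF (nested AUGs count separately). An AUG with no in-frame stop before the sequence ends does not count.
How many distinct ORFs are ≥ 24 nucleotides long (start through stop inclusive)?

Frame 1: AGA CAC UUU GCA CCC GCG AGC AAC UCA ACA UAU GAG AGC CGC GGC UUG AAA GUA — no AUG→stop ORF.
Frame 2: GAC ACU UUG CAC CCG CGA GCA ACU CAA CAU AUG AGA GCC GCG GCU UGA AAG — AUG at 32, stop UGA at 47 → 18 nt.
Frame 3: ACA CUU UGC ACC CGC GAG CAA CUC AAC AUA UGA GAG CCG CGG CUU GAA AGU — no AUG→stop ORF.
No ORF reaches 24 nucleotides. Count = 0.

0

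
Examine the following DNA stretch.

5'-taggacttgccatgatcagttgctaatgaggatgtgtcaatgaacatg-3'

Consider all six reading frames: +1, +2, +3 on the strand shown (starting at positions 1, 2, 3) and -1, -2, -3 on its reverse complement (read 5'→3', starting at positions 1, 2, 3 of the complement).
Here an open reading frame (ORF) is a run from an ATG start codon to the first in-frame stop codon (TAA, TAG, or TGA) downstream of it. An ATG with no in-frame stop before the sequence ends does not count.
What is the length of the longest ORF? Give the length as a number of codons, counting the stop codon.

Reverse complement (5'→3'): CATGTTCATTGACACATCCTCATTAGCAACTGATCATGGCAAGTCCTA
Frame +1: TAG GAC TTG CCA TGA TCA GTT GCT AAT GAG GAT GTG TCA ATG AAC ATG — no ATG→stop ORF.
Frame +2: AGG ACT TGC CAT GAT CAG TTG CTA ATG AGG ATG TGT CAA TGA ACA — ATG at 26, stop TGA at 41 → 18 nt; ATG at 32, stop TGA at 41 → 12 nt.
Frame +3: GGA CTT GCC ATG ATC AGT TGC TAA TGA GGA TGT GTC AAT GAA CAT — ATG at 12, stop TAA at 24 → 15 nt.
Frame -1: CAT GTT CAT TGA CAC ATC CTC ATT AGC AAC TGA TCA TGG CAA GTC CTA — no ATG→stop ORF.
Frame -2: ATG TTC ATT GAC ACA TCC TCA TTA GCA ACT GAT CAT GGC AAG TCC — no ATG→stop ORF.
Frame -3: TGT TCA TTG ACA CAT CCT CAT TAG CAA CTG ATC ATG GCA AGT CCT — no ATG→stop ORF.
Longest: frame +2, positions 26–43, 18 nt = 6 codons = 5 aa. → 6 codons.

6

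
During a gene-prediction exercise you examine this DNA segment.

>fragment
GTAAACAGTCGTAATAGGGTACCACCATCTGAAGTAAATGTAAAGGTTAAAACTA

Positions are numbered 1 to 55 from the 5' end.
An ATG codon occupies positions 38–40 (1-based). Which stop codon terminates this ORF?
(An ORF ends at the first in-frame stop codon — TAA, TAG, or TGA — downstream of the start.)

Codons from position 38: ATG (38–40), TAA (41–43).
The first in-frame stop codon is TAA.

TAA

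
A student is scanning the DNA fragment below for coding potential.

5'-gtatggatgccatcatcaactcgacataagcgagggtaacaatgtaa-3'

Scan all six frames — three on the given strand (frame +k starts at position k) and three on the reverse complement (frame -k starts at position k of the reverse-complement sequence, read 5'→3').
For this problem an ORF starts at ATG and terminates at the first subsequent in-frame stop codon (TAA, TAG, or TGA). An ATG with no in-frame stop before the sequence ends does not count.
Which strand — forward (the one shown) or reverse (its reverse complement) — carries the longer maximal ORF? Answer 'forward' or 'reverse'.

forward

Reverse complement (5'→3'): TTACATTGTTACCCTCGCTTATGTCGAGTTGATGATGGCATCCATAC
Frame +1: GTA TGG ATG CCA TCA TCA ACT CGA CAT AAG CGA GGG TAA CAA TGT — ATG at 7, stop TAA at 37 → 33 nt.
Frame +2: TAT GGA TGC CAT CAT CAA CTC GAC ATA AGC GAG GGT AAC AAT GTA — no ATG→stop ORF.
Frame +3: ATG GAT GCC ATC ATC AAC TCG ACA TAA GCG AGG GTA ACA ATG TAA — ATG at 3, stop TAA at 27 → 27 nt; ATG at 42, stop TAA at 45 → 6 nt.
Frame -1: TTA CAT TGT TAC CCT CGC TTA TGT CGA GTT GAT GAT GGC ATC CAT — no ATG→stop ORF.
Frame -2: TAC ATT GTT ACC CTC GCT TAT GTC GAG TTG ATG ATG GCA TCC ATA — no ATG→stop ORF.
Frame -3: ACA TTG TTA CCC TCG CTT ATG TCG AGT TGA TGA TGG CAT CCA TAC — ATG at 21, stop TGA at 30 → 12 nt.
Forward-strand max 33 nt; reverse-strand max 12 nt. The forward strand has the longer ORF.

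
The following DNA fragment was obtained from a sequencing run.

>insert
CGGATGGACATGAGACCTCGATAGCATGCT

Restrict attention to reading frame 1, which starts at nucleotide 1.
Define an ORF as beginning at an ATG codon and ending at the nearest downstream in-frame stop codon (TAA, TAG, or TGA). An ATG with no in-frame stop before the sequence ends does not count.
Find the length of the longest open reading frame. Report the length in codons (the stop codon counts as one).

Frame 1: CGG ATG GAC ATG AGA CCT CGA TAG CAT GCT — ATG at 4, stop TAG at 22 → 21 nt; ATG at 10, stop TAG at 22 → 15 nt.
Longest: frame 1, positions 4–24, 21 nt = 7 codons = 6 aa. → 7 codons.

7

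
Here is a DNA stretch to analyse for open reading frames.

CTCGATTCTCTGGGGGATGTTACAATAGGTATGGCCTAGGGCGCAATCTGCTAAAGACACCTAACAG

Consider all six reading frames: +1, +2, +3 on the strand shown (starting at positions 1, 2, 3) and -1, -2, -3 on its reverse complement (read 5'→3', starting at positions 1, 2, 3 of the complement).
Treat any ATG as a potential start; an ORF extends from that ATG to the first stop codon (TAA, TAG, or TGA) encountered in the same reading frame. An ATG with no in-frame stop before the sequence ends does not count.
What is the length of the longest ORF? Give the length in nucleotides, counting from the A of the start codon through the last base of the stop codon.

12

Reverse complement (5'→3'): CTGTTAGGTGTCTTTAGCAGATTGCGCCCTAGGCCATACCTATTGTAACATCCCCCAGAGAATCGAG
Frame +1: CTC GAT TCT CTG GGG GAT GTT ACA ATA GGT ATG GCC TAG GGC GCA ATC TGC TAA AGA CAC CTA ACA — ATG at 31, stop TAG at 37 → 9 nt.
Frame +2: TCG ATT CTC TGG GGG ATG TTA CAA TAG GTA TGG CCT AGG GCG CAA TCT GCT AAA GAC ACC TAA CAG — ATG at 17, stop TAG at 26 → 12 nt.
Frame +3: CGA TTC TCT GGG GGA TGT TAC AAT AGG TAT GGC CTA GGG CGC AAT CTG CTA AAG ACA CCT AAC — no ATG→stop ORF.
Frame -1: CTG TTA GGT GTC TTT AGC AGA TTG CGC CCT AGG CCA TAC CTA TTG TAA CAT CCC CCA GAG AAT CGA — no ATG→stop ORF.
Frame -2: TGT TAG GTG TCT TTA GCA GAT TGC GCC CTA GGC CAT ACC TAT TGT AAC ATC CCC CAG AGA ATC GAG — no ATG→stop ORF.
Frame -3: GTT AGG TGT CTT TAG CAG ATT GCG CCC TAG GCC ATA CCT ATT GTA ACA TCC CCC AGA GAA TCG — no ATG→stop ORF.
Longest: frame +2, positions 17–28, 12 nt = 4 codons = 3 aa. → 12 nucleotides.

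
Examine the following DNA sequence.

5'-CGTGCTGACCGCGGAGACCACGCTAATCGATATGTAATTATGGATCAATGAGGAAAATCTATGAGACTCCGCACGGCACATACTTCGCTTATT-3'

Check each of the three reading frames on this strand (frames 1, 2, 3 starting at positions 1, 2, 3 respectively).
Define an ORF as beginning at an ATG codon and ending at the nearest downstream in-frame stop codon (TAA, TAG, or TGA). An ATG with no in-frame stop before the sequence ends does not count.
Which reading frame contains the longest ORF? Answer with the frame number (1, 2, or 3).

1

Frame 1: CGT GCT GAC CGC GGA GAC CAC GCT AAT CGA TAT GTA ATT ATG GAT CAA TGA GGA AAA TCT ATG AGA CTC CGC ACG GCA CAT ACT TCG CTT ATT — ATG at 40, stop TGA at 49 → 12 nt.
Frame 2: GTG CTG ACC GCG GAG ACC ACG CTA ATC GAT ATG TAA TTA TGG ATC AAT GAG GAA AAT CTA TGA GAC TCC GCA CGG CAC ATA CTT CGC TTA — ATG at 32, stop TAA at 35 → 6 nt.
Frame 3: TGC TGA CCG CGG AGA CCA CGC TAA TCG ATA TGT AAT TAT GGA TCA ATG AGG AAA ATC TAT GAG ACT CCG CAC GGC ACA TAC TTC GCT TAT — no ATG→stop ORF.
Longest ORF is 12 nt in frame 1 (positions 40–51).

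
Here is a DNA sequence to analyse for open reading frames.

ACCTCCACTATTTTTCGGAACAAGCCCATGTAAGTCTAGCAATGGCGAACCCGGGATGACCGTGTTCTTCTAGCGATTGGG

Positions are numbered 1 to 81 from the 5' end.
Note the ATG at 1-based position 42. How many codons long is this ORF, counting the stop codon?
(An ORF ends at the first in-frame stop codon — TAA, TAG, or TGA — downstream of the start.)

6

Codons from position 42: ATG (42–44), GCG (45–47), AAC (48–50), CCG (51–53), GGA (54–56), TGA (57–59).
TGA is the first in-frame stop; that's 6 codons including the stop.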